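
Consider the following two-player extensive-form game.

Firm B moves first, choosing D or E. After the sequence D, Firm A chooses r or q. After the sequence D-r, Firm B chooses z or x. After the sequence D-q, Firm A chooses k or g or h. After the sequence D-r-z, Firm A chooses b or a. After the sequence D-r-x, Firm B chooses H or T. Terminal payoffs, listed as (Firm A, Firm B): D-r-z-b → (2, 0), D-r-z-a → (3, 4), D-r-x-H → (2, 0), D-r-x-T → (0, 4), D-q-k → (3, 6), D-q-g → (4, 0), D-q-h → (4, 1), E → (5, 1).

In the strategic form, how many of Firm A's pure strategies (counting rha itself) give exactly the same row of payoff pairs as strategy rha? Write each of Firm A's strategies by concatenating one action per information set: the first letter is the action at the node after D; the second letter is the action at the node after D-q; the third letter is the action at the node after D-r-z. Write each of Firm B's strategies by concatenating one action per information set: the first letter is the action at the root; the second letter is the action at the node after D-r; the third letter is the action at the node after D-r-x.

3

Row for rha (columns DzH, DzT, DxH, DxT, EzH, EzT, ExH, ExT): (3,4) (3,4) (2,0) (0,4) (5,1) (5,1) (5,1) (5,1).
Under rha, Firm A's choice at the node after D-q can never be reached regardless of what Firm B does, so varying those choices leaves every outcome unchanged.
Holding the reachable choices fixed and varying the unreachable one freely already gives 3 equivalent strategies.
No other strategy reproduces this row, so those 3 are the full class: rka, rga, rha.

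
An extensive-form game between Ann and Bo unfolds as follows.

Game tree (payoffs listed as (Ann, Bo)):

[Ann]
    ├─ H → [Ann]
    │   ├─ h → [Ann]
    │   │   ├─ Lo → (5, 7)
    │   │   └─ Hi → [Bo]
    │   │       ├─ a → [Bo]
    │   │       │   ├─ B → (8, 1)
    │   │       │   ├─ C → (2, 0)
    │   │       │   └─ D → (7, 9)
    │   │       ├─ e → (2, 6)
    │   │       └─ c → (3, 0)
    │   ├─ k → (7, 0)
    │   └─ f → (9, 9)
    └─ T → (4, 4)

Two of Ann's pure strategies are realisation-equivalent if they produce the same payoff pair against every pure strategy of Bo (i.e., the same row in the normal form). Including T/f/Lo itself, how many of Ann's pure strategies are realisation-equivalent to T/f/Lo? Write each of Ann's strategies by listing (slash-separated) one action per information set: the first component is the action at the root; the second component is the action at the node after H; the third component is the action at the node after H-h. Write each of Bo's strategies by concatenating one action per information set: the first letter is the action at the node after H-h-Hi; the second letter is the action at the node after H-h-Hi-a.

Row for T/f/Lo (columns aB, aC, aD, eB, eC, eD, cB, cC, cD): (4,4) (4,4) (4,4) (4,4) (4,4) (4,4) (4,4) (4,4) (4,4).
Under T/f/Lo, Ann's choice at the node after H and at the node after H-h can never be reached regardless of what Bo does, so varying those choices leaves every outcome unchanged.
Holding the reachable choices fixed and varying the unreachable ones freely already gives 3 × 2 = 6 equivalent strategies.
No other strategy reproduces this row, so those 6 are the full class: T/h/Lo, T/h/Hi, T/k/Lo, T/k/Hi, T/f/Lo, T/f/Hi.

6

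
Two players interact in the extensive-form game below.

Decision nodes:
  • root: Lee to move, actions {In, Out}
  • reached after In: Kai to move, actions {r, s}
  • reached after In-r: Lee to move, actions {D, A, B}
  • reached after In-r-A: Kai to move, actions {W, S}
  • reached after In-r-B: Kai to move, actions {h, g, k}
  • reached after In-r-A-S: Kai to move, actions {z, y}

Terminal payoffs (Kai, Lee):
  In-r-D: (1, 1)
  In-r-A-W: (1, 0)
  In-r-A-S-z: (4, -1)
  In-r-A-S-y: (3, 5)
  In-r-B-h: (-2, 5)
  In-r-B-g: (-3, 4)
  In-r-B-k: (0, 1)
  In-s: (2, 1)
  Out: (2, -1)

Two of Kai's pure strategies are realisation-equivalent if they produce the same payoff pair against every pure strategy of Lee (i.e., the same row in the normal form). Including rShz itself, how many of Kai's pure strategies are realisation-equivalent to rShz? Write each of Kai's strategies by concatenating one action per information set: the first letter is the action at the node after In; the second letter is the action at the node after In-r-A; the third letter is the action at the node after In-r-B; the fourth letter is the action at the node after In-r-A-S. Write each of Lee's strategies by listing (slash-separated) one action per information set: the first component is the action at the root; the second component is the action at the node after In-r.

Row for rShz (columns In/D, In/A, In/B, Out/D, Out/A, Out/B): (1,1) (4,-1) (-2,5) (2,-1) (2,-1) (2,-1).
Every one of Kai's information sets is on the play path for some reply by Lee when Kai follows rShz.
Changing the action at any of them therefore changes at least one column, so only rShz itself gives this row.

1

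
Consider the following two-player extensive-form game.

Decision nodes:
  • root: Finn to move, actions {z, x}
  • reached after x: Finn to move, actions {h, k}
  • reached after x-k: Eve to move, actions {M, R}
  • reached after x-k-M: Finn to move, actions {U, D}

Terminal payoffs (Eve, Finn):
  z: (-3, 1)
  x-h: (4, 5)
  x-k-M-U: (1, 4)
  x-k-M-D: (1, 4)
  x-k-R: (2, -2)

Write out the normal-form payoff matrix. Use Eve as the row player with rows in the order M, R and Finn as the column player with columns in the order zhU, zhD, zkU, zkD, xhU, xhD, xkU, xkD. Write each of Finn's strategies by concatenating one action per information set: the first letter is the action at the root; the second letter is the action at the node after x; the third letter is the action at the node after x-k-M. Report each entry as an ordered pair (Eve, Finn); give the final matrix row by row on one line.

M: (-3,1) (-3,1) (-3,1) (-3,1) (4,5) (4,5) (1,4) (1,4) | R: (-3,1) (-3,1) (-3,1) (-3,1) (4,5) (4,5) (2,-2) (2,-2)

Row M: zhU→(-3,1), zhD→(-3,1), zkU→(-3,1), zkD→(-3,1), xhU→(4,5), xhD→(4,5), xkU→(1,4), xkD→(1,4)
Row R: zhU→(-3,1), zhD→(-3,1), zkU→(-3,1), zkD→(-3,1), xhU→(4,5), xhD→(4,5), xkU→(2,-2), xkD→(2,-2)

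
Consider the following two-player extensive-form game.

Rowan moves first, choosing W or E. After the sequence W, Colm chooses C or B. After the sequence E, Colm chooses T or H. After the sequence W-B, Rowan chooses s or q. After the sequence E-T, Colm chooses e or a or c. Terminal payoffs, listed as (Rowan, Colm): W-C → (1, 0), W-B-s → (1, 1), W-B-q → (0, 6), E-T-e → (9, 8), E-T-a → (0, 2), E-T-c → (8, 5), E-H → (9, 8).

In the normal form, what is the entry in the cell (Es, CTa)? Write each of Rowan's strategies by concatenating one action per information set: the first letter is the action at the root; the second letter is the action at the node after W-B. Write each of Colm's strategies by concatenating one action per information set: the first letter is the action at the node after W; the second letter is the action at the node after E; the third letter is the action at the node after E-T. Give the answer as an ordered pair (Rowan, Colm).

(0, 2)

Trace the play path from the root:
  Rowan plays E
  Colm plays T at [E]
  Colm plays a at [E-T]
→ terminal payoff (0, 2).
(Rowan's choice at the node after W-B is never reached on this path, so it doesn't affect the outcome.)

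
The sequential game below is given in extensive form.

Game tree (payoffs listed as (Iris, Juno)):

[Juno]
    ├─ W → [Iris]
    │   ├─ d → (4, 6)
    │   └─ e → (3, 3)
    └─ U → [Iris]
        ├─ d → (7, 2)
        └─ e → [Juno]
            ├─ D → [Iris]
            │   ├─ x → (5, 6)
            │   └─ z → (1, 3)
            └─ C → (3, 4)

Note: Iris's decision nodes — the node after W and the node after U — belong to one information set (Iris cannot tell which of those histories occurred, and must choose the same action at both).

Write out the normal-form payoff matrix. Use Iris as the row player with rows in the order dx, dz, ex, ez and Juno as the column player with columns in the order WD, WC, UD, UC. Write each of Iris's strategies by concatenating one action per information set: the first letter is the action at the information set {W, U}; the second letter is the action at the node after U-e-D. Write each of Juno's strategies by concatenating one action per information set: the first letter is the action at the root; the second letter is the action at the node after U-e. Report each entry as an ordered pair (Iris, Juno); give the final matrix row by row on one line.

           WD       WC       UD       UC
  dx    (4,6)    (4,6)    (7,2)    (7,2)
  dz    (4,6)    (4,6)    (7,2)    (7,2)
  ex    (3,3)    (3,3)    (5,6)    (3,4)
  ez    (3,3)    (3,3)    (1,3)    (3,4)

dx: (4,6) (4,6) (7,2) (7,2) | dz: (4,6) (4,6) (7,2) (7,2) | ex: (3,3) (3,3) (5,6) (3,4) | ez: (3,3) (3,3) (1,3) (3,4)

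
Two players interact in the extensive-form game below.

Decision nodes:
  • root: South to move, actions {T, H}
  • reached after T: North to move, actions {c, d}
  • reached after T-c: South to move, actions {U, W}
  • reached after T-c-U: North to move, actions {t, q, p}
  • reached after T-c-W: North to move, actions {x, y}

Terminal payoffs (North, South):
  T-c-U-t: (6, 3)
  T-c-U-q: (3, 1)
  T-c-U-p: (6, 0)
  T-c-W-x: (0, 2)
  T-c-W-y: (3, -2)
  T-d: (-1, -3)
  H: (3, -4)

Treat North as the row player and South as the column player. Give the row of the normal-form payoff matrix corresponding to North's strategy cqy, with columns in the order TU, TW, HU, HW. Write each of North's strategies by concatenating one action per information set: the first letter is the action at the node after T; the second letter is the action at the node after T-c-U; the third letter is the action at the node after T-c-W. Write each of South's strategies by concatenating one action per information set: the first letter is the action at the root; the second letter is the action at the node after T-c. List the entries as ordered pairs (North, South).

vs TU: South plays T → North plays c at [T] → South plays U at [T-c] → North plays q at [T-c-U] → (3, 1)
vs TW: South plays T → North plays c at [T] → South plays W at [T-c] → North plays y at [T-c-W] → (3, -2)
vs HU: South plays H → (3, -4)
vs HW: South plays H → (3, -4)

(3,1) (3,-2) (3,-4) (3,-4)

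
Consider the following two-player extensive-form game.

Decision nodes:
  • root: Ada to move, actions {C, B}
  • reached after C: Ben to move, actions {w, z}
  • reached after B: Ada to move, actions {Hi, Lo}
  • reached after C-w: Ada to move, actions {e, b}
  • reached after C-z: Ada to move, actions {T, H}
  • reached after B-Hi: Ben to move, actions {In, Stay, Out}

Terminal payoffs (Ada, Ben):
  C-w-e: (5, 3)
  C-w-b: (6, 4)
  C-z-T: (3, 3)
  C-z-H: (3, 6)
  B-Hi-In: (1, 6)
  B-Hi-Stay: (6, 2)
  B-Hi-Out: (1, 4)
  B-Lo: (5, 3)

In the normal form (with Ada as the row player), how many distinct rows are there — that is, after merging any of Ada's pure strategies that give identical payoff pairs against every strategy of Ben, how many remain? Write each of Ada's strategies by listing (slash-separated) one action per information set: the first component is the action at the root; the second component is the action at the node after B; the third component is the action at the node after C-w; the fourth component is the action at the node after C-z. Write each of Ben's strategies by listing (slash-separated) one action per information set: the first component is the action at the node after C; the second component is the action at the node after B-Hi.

6

Ada has 16 pure strategies: C/Hi/e/T, C/Hi/e/H, C/Hi/b/T, C/Hi/b/H, C/Lo/e/T, C/Lo/e/H, C/Lo/b/T, C/Lo/b/H, B/Hi/e/T, B/Hi/e/H, B/Hi/b/T, B/Hi/b/H, B/Lo/e/T, B/Lo/e/H, B/Lo/b/T, B/Lo/b/H. Columns: w/In, w/Stay, w/Out, z/In, z/Stay, z/Out.
{C/Hi/e/T, C/Lo/e/T} → row (5,3) (5,3) (5,3) (3,3) (3,3) (3,3)
{C/Hi/e/H, C/Lo/e/H} → row (5,3) (5,3) (5,3) (3,6) (3,6) (3,6)
{C/Hi/b/T, C/Lo/b/T} → row (6,4) (6,4) (6,4) (3,3) (3,3) (3,3)
{C/Hi/b/H, C/Lo/b/H} → row (6,4) (6,4) (6,4) (3,6) (3,6) (3,6)
{B/Hi/e/T, B/Hi/e/H, B/Hi/b/T, B/Hi/b/H} → row (1,6) (6,2) (1,4) (1,6) (6,2) (1,4)
{B/Lo/e/T, B/Lo/e/H, B/Lo/b/T, B/Lo/b/H} → row (5,3) (5,3) (5,3) (5,3) (5,3) (5,3)
That's 6 distinct rows out of 16 strategies.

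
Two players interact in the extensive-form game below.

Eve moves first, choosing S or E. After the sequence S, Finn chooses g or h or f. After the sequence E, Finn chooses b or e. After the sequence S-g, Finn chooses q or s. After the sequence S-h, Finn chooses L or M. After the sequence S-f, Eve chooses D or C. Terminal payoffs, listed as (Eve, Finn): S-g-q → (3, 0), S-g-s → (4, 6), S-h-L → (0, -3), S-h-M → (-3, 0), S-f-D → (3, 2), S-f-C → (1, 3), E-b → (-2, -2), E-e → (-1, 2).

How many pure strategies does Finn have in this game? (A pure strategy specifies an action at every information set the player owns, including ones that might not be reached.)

Finn owns the node after S with actions {g, h, f} — three choices.
Finn owns the node after E with actions {b, e} — two choices.
Finn owns the node after S-g with actions {q, s} — two choices.
Finn owns the node after S-h with actions {L, M} — two choices.
A pure strategy fixes one action at each information set independently, so the count is the product 3 × 2 × 2 × 2 = 24.
(For reference, Eve has 4 pure strategies, giving a 24×4 normal-form matrix.)

24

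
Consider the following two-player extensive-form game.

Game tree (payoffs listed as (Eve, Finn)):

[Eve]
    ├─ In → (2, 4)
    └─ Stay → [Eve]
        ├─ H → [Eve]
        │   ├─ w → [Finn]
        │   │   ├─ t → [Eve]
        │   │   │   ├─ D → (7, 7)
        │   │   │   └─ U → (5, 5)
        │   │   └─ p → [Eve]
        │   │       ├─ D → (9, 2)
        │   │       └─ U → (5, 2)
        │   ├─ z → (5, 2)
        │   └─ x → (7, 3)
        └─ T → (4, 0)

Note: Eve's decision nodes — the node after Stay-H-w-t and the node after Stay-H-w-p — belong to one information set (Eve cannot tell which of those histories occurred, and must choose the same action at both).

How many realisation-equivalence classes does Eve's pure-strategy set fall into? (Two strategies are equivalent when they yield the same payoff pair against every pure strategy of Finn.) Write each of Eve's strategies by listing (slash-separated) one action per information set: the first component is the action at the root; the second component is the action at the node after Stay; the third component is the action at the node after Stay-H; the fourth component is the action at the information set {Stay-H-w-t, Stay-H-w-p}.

Eve has 24 pure strategies: In/H/w/D, In/H/w/U, In/H/z/D, In/H/z/U, In/H/x/D, In/H/x/U, In/T/w/D, In/T/w/U, In/T/z/D, In/T/z/U, In/T/x/D, In/T/x/U, Stay/H/w/D, Stay/H/w/U, Stay/H/z/D, Stay/H/z/U, Stay/H/x/D, Stay/H/x/U, Stay/T/w/D, Stay/T/w/U, Stay/T/z/D, Stay/T/z/U, Stay/T/x/D, Stay/T/x/U. Columns: t, p.
{In/H/w/D, In/H/w/U, In/H/z/D, In/H/z/U, In/H/x/D, In/H/x/U, In/T/w/D, In/T/w/U, In/T/z/D, In/T/z/U, In/T/x/D, In/T/x/U} → row (2,4) (2,4)
{Stay/H/w/D} → row (7,7) (9,2)
{Stay/H/w/U} → row (5,5) (5,2)
{Stay/H/z/D, Stay/H/z/U} → row (5,2) (5,2)
{Stay/H/x/D, Stay/H/x/U} → row (7,3) (7,3)
{Stay/T/w/D, Stay/T/w/U, Stay/T/z/D, Stay/T/z/U, Stay/T/x/D, Stay/T/x/U} → row (4,0) (4,0)
That's 6 distinct rows out of 24 strategies.

6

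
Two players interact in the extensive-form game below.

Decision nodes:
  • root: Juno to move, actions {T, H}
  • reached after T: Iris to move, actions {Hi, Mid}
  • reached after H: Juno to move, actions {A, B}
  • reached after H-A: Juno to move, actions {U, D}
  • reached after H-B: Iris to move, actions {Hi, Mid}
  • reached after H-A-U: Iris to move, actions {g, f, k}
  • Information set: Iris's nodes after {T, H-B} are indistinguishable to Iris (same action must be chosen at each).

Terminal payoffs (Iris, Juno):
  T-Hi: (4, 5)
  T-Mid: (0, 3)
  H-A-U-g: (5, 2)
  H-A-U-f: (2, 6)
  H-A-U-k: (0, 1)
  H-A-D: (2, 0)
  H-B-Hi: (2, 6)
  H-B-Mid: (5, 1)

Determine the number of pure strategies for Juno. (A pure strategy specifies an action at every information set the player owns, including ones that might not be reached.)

8

Juno owns the root with actions {T, H} — two choices.
Juno owns the node after H with actions {A, B} — two choices.
Juno owns the node after H-A with actions {U, D} — two choices.
A pure strategy fixes one action at each information set independently, so the count is the product 2 × 2 × 2 = 8.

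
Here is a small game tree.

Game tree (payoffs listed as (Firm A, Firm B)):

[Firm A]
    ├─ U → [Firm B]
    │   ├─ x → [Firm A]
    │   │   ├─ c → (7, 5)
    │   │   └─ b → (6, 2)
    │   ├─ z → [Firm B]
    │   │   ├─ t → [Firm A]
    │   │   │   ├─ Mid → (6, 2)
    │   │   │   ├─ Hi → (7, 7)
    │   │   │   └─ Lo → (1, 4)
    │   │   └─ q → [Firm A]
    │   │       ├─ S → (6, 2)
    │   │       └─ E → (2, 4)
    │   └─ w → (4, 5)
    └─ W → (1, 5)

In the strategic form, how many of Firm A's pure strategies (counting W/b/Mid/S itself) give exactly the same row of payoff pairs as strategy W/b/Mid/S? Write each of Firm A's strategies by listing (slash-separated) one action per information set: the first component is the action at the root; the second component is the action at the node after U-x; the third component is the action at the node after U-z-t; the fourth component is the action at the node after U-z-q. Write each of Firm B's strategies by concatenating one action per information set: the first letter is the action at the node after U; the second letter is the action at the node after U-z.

Row for W/b/Mid/S (columns xt, xq, zt, zq, wt, wq): (1,5) (1,5) (1,5) (1,5) (1,5) (1,5).
Under W/b/Mid/S, Firm A's choice at the node after U-x and at the node after U-z-t and at the node after U-z-q can never be reached regardless of what Firm B does, so varying those choices leaves every outcome unchanged.
Holding the reachable choices fixed and varying the unreachable ones freely already gives 2 × 3 × 2 = 12 equivalent strategies.
No other strategy reproduces this row, so those 12 are the full class: W/c/Mid/S, W/c/Mid/E, W/c/Hi/S, W/c/Hi/E, W/c/Lo/S, W/c/Lo/E, W/b/Mid/S, W/b/Mid/E, W/b/Hi/S, W/b/Hi/E, W/b/Lo/S, W/b/Lo/E.

12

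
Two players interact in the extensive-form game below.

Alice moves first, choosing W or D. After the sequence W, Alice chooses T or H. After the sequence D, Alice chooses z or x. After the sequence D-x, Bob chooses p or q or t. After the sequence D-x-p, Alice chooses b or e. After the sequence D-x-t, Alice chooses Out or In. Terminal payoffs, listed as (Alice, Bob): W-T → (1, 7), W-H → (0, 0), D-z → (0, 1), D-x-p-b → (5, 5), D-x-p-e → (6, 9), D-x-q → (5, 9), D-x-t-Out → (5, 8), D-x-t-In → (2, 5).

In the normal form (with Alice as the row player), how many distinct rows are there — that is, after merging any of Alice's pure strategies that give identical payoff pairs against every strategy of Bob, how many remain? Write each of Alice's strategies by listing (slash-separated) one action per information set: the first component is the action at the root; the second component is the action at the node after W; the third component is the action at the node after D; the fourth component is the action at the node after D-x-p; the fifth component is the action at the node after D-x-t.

Alice has 32 pure strategies: W/T/z/b/Out, W/T/z/b/In, W/T/z/e/Out, W/T/z/e/In, W/T/x/b/Out, W/T/x/b/In, W/T/x/e/Out, W/T/x/e/In, W/H/z/b/Out, W/H/z/b/In, W/H/z/e/Out, W/H/z/e/In, W/H/x/b/Out, W/H/x/b/In, W/H/x/e/Out, W/H/x/e/In, D/T/z/b/Out, D/T/z/b/In, D/T/z/e/Out, D/T/z/e/In, D/T/x/b/Out, D/T/x/b/In, D/T/x/e/Out, D/T/x/e/In, D/H/z/b/Out, D/H/z/b/In, D/H/z/e/Out, D/H/z/e/In, D/H/x/b/Out, D/H/x/b/In, D/H/x/e/Out, D/H/x/e/In. Columns: p, q, t.
{W/T/z/b/Out, W/T/z/b/In, W/T/z/e/Out, W/T/z/e/In, W/T/x/b/Out, W/T/x/b/In, W/T/x/e/Out, W/T/x/e/In} → row (1,7) (1,7) (1,7)
{W/H/z/b/Out, W/H/z/b/In, W/H/z/e/Out, W/H/z/e/In, W/H/x/b/Out, W/H/x/b/In, W/H/x/e/Out, W/H/x/e/In} → row (0,0) (0,0) (0,0)
{D/T/z/b/Out, D/T/z/b/In, D/T/z/e/Out, D/T/z/e/In, D/H/z/b/Out, D/H/z/b/In, D/H/z/e/Out, D/H/z/e/In} → row (0,1) (0,1) (0,1)
{D/T/x/b/Out, D/H/x/b/Out} → row (5,5) (5,9) (5,8)
{D/T/x/b/In, D/H/x/b/In} → row (5,5) (5,9) (2,5)
{D/T/x/e/Out, D/H/x/e/Out} → row (6,9) (5,9) (5,8)
{D/T/x/e/In, D/H/x/e/In} → row (6,9) (5,9) (2,5)
That's 7 distinct rows out of 32 strategies.

7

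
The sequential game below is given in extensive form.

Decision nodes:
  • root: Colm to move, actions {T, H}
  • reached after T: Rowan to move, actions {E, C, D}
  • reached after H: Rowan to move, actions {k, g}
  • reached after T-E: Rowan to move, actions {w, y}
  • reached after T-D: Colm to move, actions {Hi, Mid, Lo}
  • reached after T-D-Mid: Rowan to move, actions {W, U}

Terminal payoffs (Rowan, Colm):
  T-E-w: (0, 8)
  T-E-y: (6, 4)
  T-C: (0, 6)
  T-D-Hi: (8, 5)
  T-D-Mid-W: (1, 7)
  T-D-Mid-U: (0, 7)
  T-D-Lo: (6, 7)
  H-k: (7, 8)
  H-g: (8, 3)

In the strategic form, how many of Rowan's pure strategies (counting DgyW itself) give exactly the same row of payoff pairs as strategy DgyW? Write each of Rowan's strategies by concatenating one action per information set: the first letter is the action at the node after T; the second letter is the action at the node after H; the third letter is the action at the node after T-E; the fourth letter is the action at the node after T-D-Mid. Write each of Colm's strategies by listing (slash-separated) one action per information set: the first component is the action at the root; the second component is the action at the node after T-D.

Row for DgyW (columns T/Hi, T/Mid, T/Lo, H/Hi, H/Mid, H/Lo): (8,5) (1,7) (6,7) (8,3) (8,3) (8,3).
Under DgyW, Rowan's choice at the node after T-E can never be reached regardless of what Colm does, so varying those choices leaves every outcome unchanged.
Holding the reachable choices fixed and varying the unreachable one freely already gives 2 equivalent strategies.
No other strategy reproduces this row, so those 2 are the full class: DgwW, DgyW.

2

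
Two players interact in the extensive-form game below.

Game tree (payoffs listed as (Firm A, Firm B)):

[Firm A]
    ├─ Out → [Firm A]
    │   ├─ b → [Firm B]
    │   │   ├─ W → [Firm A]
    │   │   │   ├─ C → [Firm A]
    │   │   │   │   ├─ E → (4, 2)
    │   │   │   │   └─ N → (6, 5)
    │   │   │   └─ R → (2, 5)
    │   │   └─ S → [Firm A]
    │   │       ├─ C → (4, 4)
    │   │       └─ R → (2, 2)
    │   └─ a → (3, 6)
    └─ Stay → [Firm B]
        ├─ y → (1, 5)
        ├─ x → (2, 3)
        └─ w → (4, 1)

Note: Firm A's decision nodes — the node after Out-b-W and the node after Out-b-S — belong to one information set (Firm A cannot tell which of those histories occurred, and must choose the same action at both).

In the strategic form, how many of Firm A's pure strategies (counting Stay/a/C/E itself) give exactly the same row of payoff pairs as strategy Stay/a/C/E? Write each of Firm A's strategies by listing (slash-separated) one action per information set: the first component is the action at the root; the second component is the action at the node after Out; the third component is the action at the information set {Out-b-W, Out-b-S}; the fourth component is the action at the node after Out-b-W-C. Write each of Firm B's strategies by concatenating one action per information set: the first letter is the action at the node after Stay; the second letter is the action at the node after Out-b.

8

Row for Stay/a/C/E (columns yW, yS, xW, xS, wW, wS): (1,5) (1,5) (2,3) (2,3) (4,1) (4,1).
Under Stay/a/C/E, Firm A's choice at the node after Out and at the information set {Out-b-W, Out-b-S} and at the node after Out-b-W-C can never be reached regardless of what Firm B does, so varying those choices leaves every outcome unchanged.
Holding the reachable choices fixed and varying the unreachable ones freely already gives 2 × 2 × 2 = 8 equivalent strategies.
No other strategy reproduces this row, so those 8 are the full class: Stay/b/C/E, Stay/b/C/N, Stay/b/R/E, Stay/b/R/N, Stay/a/C/E, Stay/a/C/N, Stay/a/R/E, Stay/a/R/N.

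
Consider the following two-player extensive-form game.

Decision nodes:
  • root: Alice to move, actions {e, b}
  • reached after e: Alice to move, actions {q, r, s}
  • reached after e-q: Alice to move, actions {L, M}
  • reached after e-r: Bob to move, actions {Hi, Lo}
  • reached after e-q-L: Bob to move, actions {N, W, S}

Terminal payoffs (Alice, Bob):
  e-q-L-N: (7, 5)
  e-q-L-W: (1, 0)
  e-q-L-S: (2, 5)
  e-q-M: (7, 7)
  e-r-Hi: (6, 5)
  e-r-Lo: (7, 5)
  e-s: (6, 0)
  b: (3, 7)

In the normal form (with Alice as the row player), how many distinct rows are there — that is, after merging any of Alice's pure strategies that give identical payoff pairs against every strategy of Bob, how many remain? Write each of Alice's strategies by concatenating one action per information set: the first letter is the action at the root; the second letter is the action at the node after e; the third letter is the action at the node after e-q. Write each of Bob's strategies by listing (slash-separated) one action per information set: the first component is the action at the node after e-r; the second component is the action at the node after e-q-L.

5

Alice has 12 pure strategies: eqL, eqM, erL, erM, esL, esM, bqL, bqM, brL, brM, bsL, bsM. Columns: Hi/N, Hi/W, Hi/S, Lo/N, Lo/W, Lo/S.
{eqL} → row (7,5) (1,0) (2,5) (7,5) (1,0) (2,5)
{eqM} → row (7,7) (7,7) (7,7) (7,7) (7,7) (7,7)
{erL, erM} → row (6,5) (6,5) (6,5) (7,5) (7,5) (7,5)
{esL, esM} → row (6,0) (6,0) (6,0) (6,0) (6,0) (6,0)
{bqL, bqM, brL, brM, bsL, bsM} → row (3,7) (3,7) (3,7) (3,7) (3,7) (3,7)
That's 5 distinct rows out of 12 strategies.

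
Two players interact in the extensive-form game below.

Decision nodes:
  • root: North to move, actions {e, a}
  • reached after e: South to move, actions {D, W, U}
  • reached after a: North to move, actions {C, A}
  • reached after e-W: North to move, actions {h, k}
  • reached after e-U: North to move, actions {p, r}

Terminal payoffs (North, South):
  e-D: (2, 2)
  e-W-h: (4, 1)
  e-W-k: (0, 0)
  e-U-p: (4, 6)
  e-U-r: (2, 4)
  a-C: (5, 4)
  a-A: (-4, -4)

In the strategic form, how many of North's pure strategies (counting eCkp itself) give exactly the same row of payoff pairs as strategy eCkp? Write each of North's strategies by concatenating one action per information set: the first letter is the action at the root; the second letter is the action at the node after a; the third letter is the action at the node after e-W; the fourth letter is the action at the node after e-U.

2

Row for eCkp (columns D, W, U): (2,2) (0,0) (4,6).
Under eCkp, North's choice at the node after a can never be reached regardless of what South does, so varying those choices leaves every outcome unchanged.
Holding the reachable choices fixed and varying the unreachable one freely already gives 2 equivalent strategies.
No other strategy reproduces this row, so those 2 are the full class: eCkp, eAkp.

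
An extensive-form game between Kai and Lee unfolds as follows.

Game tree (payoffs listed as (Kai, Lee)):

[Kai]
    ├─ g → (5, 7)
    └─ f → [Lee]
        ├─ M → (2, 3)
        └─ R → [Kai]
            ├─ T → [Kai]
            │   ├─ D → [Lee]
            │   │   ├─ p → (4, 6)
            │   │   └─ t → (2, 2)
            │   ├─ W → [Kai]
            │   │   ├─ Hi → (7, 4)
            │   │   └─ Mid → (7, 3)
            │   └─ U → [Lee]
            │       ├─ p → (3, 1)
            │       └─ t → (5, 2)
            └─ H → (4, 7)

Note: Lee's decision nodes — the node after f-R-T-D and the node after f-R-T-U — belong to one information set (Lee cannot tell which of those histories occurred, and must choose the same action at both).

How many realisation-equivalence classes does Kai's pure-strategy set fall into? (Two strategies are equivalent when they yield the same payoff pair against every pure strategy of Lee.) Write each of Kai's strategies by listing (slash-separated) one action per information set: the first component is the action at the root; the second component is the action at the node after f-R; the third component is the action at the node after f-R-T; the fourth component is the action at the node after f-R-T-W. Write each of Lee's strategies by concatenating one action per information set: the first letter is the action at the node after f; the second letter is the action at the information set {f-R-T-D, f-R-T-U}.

6

Kai has 24 pure strategies: g/T/D/Hi, g/T/D/Mid, g/T/W/Hi, g/T/W/Mid, g/T/U/Hi, g/T/U/Mid, g/H/D/Hi, g/H/D/Mid, g/H/W/Hi, g/H/W/Mid, g/H/U/Hi, g/H/U/Mid, f/T/D/Hi, f/T/D/Mid, f/T/W/Hi, f/T/W/Mid, f/T/U/Hi, f/T/U/Mid, f/H/D/Hi, f/H/D/Mid, f/H/W/Hi, f/H/W/Mid, f/H/U/Hi, f/H/U/Mid. Columns: Mp, Mt, Rp, Rt.
{g/T/D/Hi, g/T/D/Mid, g/T/W/Hi, g/T/W/Mid, g/T/U/Hi, g/T/U/Mid, g/H/D/Hi, g/H/D/Mid, g/H/W/Hi, g/H/W/Mid, g/H/U/Hi, g/H/U/Mid} → row (5,7) (5,7) (5,7) (5,7)
{f/T/D/Hi, f/T/D/Mid} → row (2,3) (2,3) (4,6) (2,2)
{f/T/W/Hi} → row (2,3) (2,3) (7,4) (7,4)
{f/T/W/Mid} → row (2,3) (2,3) (7,3) (7,3)
{f/T/U/Hi, f/T/U/Mid} → row (2,3) (2,3) (3,1) (5,2)
{f/H/D/Hi, f/H/D/Mid, f/H/W/Hi, f/H/W/Mid, f/H/U/Hi, f/H/U/Mid} → row (2,3) (2,3) (4,7) (4,7)
That's 6 distinct rows out of 24 strategies.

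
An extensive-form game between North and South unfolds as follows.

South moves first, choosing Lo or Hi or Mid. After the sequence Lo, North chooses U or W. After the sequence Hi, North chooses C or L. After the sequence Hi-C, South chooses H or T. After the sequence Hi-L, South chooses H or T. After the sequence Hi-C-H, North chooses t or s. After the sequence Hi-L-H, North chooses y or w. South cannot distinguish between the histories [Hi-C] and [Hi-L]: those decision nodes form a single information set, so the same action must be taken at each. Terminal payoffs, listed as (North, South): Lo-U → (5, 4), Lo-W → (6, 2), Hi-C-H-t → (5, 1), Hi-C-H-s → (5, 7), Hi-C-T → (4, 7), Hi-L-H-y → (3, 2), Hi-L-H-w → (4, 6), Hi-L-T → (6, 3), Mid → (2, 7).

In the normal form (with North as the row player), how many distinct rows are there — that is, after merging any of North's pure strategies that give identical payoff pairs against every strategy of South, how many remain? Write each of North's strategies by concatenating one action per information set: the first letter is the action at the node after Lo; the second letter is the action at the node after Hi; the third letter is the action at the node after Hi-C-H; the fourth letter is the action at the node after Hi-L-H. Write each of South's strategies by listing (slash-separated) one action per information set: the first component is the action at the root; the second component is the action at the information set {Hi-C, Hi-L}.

8

North has 16 pure strategies: UCty, UCtw, UCsy, UCsw, ULty, ULtw, ULsy, ULsw, WCty, WCtw, WCsy, WCsw, WLty, WLtw, WLsy, WLsw. Columns: Lo/H, Lo/T, Hi/H, Hi/T, Mid/H, Mid/T.
{UCty, UCtw} → row (5,4) (5,4) (5,1) (4,7) (2,7) (2,7)
{UCsy, UCsw} → row (5,4) (5,4) (5,7) (4,7) (2,7) (2,7)
{ULty, ULsy} → row (5,4) (5,4) (3,2) (6,3) (2,7) (2,7)
{ULtw, ULsw} → row (5,4) (5,4) (4,6) (6,3) (2,7) (2,7)
{WCty, WCtw} → row (6,2) (6,2) (5,1) (4,7) (2,7) (2,7)
{WCsy, WCsw} → row (6,2) (6,2) (5,7) (4,7) (2,7) (2,7)
{WLty, WLsy} → row (6,2) (6,2) (3,2) (6,3) (2,7) (2,7)
{WLtw, WLsw} → row (6,2) (6,2) (4,6) (6,3) (2,7) (2,7)
That's 8 distinct rows out of 16 strategies.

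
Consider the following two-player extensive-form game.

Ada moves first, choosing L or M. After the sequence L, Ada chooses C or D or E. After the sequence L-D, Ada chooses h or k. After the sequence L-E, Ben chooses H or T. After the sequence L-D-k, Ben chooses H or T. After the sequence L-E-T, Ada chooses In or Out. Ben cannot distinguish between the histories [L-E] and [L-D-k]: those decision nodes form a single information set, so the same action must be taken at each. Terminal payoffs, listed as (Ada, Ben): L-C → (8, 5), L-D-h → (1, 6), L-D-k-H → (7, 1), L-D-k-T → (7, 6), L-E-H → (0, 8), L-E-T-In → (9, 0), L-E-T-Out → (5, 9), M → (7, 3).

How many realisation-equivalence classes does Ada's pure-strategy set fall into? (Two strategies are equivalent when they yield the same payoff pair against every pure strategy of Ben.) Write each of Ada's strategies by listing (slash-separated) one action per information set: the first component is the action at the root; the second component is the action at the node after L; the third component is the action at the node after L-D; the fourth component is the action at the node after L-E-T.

6

Ada has 24 pure strategies: L/C/h/In, L/C/h/Out, L/C/k/In, L/C/k/Out, L/D/h/In, L/D/h/Out, L/D/k/In, L/D/k/Out, L/E/h/In, L/E/h/Out, L/E/k/In, L/E/k/Out, M/C/h/In, M/C/h/Out, M/C/k/In, M/C/k/Out, M/D/h/In, M/D/h/Out, M/D/k/In, M/D/k/Out, M/E/h/In, M/E/h/Out, M/E/k/In, M/E/k/Out. Columns: H, T.
{L/C/h/In, L/C/h/Out, L/C/k/In, L/C/k/Out} → row (8,5) (8,5)
{L/D/h/In, L/D/h/Out} → row (1,6) (1,6)
{L/D/k/In, L/D/k/Out} → row (7,1) (7,6)
{L/E/h/In, L/E/k/In} → row (0,8) (9,0)
{L/E/h/Out, L/E/k/Out} → row (0,8) (5,9)
{M/C/h/In, M/C/h/Out, M/C/k/In, M/C/k/Out, M/D/h/In, M/D/h/Out, M/D/k/In, M/D/k/Out, M/E/h/In, M/E/h/Out, M/E/k/In, M/E/k/Out} → row (7,3) (7,3)
That's 6 distinct rows out of 24 strategies.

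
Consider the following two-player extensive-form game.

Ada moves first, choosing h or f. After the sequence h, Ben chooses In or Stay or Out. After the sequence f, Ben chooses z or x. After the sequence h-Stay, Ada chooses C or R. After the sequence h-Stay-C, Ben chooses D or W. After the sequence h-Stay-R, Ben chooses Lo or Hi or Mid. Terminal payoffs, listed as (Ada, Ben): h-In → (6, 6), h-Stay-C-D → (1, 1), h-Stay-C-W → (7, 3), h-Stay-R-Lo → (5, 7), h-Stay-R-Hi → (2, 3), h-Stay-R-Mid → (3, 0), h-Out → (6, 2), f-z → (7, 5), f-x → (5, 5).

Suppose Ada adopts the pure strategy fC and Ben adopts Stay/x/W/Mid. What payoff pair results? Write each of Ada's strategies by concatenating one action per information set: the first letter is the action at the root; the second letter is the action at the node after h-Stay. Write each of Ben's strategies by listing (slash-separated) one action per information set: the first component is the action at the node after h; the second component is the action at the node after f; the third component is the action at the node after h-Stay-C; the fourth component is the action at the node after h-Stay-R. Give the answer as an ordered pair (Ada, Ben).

Trace the play path from the root:
  Ada plays f
  Ben plays x at [f]
→ terminal payoff (5, 5).
(Ada's choice at the node after h-Stay is never reached on this path, so it doesn't affect the outcome.)

(5, 5)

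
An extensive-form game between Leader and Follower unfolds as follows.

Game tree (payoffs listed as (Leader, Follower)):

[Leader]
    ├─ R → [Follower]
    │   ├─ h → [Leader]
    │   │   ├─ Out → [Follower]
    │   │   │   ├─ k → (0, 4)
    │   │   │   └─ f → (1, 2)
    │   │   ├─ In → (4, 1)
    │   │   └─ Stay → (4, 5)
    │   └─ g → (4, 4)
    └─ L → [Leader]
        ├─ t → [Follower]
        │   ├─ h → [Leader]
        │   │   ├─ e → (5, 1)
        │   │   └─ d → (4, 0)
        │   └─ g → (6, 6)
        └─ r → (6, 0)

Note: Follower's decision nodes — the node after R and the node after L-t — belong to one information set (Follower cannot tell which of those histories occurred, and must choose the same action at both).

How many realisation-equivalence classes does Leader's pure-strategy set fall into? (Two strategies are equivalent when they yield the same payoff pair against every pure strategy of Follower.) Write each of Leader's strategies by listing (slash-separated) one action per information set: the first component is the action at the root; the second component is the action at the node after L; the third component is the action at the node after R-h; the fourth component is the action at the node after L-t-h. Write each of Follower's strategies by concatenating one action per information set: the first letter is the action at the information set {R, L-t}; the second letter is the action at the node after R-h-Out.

6

Leader has 24 pure strategies: R/t/Out/e, R/t/Out/d, R/t/In/e, R/t/In/d, R/t/Stay/e, R/t/Stay/d, R/r/Out/e, R/r/Out/d, R/r/In/e, R/r/In/d, R/r/Stay/e, R/r/Stay/d, L/t/Out/e, L/t/Out/d, L/t/In/e, L/t/In/d, L/t/Stay/e, L/t/Stay/d, L/r/Out/e, L/r/Out/d, L/r/In/e, L/r/In/d, L/r/Stay/e, L/r/Stay/d. Columns: hk, hf, gk, gf.
{R/t/Out/e, R/t/Out/d, R/r/Out/e, R/r/Out/d} → row (0,4) (1,2) (4,4) (4,4)
{R/t/In/e, R/t/In/d, R/r/In/e, R/r/In/d} → row (4,1) (4,1) (4,4) (4,4)
{R/t/Stay/e, R/t/Stay/d, R/r/Stay/e, R/r/Stay/d} → row (4,5) (4,5) (4,4) (4,4)
{L/t/Out/e, L/t/In/e, L/t/Stay/e} → row (5,1) (5,1) (6,6) (6,6)
{L/t/Out/d, L/t/In/d, L/t/Stay/d} → row (4,0) (4,0) (6,6) (6,6)
{L/r/Out/e, L/r/Out/d, L/r/In/e, L/r/In/d, L/r/Stay/e, L/r/Stay/d} → row (6,0) (6,0) (6,0) (6,0)
That's 6 distinct rows out of 24 strategies.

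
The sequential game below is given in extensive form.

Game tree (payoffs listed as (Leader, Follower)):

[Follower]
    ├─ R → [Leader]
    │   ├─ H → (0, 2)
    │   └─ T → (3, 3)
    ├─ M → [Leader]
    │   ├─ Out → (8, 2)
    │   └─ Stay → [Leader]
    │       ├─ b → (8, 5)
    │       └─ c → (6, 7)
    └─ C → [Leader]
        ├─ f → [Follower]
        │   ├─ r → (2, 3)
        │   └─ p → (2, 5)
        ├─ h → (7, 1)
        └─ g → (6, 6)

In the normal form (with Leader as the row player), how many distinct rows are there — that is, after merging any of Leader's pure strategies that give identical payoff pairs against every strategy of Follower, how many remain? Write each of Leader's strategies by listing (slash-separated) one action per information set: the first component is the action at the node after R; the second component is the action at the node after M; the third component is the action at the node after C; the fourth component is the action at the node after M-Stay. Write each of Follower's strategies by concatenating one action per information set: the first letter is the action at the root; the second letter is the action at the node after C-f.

Leader has 24 pure strategies: H/Out/f/b, H/Out/f/c, H/Out/h/b, H/Out/h/c, H/Out/g/b, H/Out/g/c, H/Stay/f/b, H/Stay/f/c, H/Stay/h/b, H/Stay/h/c, H/Stay/g/b, H/Stay/g/c, T/Out/f/b, T/Out/f/c, T/Out/h/b, T/Out/h/c, T/Out/g/b, T/Out/g/c, T/Stay/f/b, T/Stay/f/c, T/Stay/h/b, T/Stay/h/c, T/Stay/g/b, T/Stay/g/c. Columns: Rr, Rp, Mr, Mp, Cr, Cp.
{H/Out/f/b, H/Out/f/c} → row (0,2) (0,2) (8,2) (8,2) (2,3) (2,5)
{H/Out/h/b, H/Out/h/c} → row (0,2) (0,2) (8,2) (8,2) (7,1) (7,1)
{H/Out/g/b, H/Out/g/c} → row (0,2) (0,2) (8,2) (8,2) (6,6) (6,6)
{H/Stay/f/b} → row (0,2) (0,2) (8,5) (8,5) (2,3) (2,5)
{H/Stay/f/c} → row (0,2) (0,2) (6,7) (6,7) (2,3) (2,5)
{H/Stay/h/b} → row (0,2) (0,2) (8,5) (8,5) (7,1) (7,1)
{H/Stay/h/c} → row (0,2) (0,2) (6,7) (6,7) (7,1) (7,1)
{H/Stay/g/b} → row (0,2) (0,2) (8,5) (8,5) (6,6) (6,6)
{H/Stay/g/c} → row (0,2) (0,2) (6,7) (6,7) (6,6) (6,6)
{T/Out/f/b, T/Out/f/c} → row (3,3) (3,3) (8,2) (8,2) (2,3) (2,5)
{T/Out/h/b, T/Out/h/c} → row (3,3) (3,3) (8,2) (8,2) (7,1) (7,1)
{T/Out/g/b, T/Out/g/c} → row (3,3) (3,3) (8,2) (8,2) (6,6) (6,6)
{T/Stay/f/b} → row (3,3) (3,3) (8,5) (8,5) (2,3) (2,5)
{T/Stay/f/c} → row (3,3) (3,3) (6,7) (6,7) (2,3) (2,5)
{T/Stay/h/b} → row (3,3) (3,3) (8,5) (8,5) (7,1) (7,1)
{T/Stay/h/c} → row (3,3) (3,3) (6,7) (6,7) (7,1) (7,1)
{T/Stay/g/b} → row (3,3) (3,3) (8,5) (8,5) (6,6) (6,6)
{T/Stay/g/c} → row (3,3) (3,3) (6,7) (6,7) (6,6) (6,6)
That's 18 distinct rows out of 24 strategies.

18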